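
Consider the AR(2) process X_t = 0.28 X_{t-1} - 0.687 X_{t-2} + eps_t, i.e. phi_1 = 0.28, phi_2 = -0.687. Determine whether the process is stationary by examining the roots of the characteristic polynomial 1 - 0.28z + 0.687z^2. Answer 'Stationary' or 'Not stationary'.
\text{Stationary}

The AR(p) characteristic polynomial is P(z) = 1 - 0.28z + 0.687z^2.
Stationarity requires all roots to lie outside the unit circle, i.e. |z| > 1 for every root.
Set 1 + (-0.28) z + (0.687) z^2 = 0, i.e. a z^2 + b z + c = 0 with a = 0.687, b = -0.28, c = 1.
Discriminant D = b^2 - 4ac = (-0.28)^2 - 4*(0.687)*1 = 0.0784 - (2.748) = -2.6696.
D < 0, so the roots are the complex-conjugate pair z = (-b +/- i sqrt(-D)) / (2a) = 0.2038 +/- 1.1891i.
For a conjugate pair |z|^2 = z * conj(z) = (product of roots) = c/a = 1/(0.687) = 1.455604, so |z| = sqrt(1.455604) = 1.2065 for both roots.
Moduli of all roots: 1.2065, 1.2065.
All moduli strictly greater than 1? Yes.
Verdict: Stationary.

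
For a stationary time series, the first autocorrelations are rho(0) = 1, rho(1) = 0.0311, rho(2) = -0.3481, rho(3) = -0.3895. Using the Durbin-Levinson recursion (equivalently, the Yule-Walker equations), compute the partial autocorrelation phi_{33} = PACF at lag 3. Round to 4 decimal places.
\phi_{33} = -0.4150

The PACF at lag k is phi_{kk}, the last component of the solution
to the Yule-Walker system G_k phi = r_k where
  (G_k)_{ij} = rho(|i - j|), (r_k)_i = rho(i), i,j = 1..k.
Equivalently, Durbin-Levinson gives phi_{kk} iteratively:
  phi_{11} = rho(1)
  phi_{kk} = [rho(k) - sum_{j=1..k-1} phi_{k-1,j} rho(k-j)]
            / [1 - sum_{j=1..k-1} phi_{k-1,j} rho(j)],
  phi_{k,j} = phi_{k-1,j} - phi_{kk} phi_{k-1,k-j},  j = 1..k-1.
Step k = 1:
  phi_11 = rho(1) = 0.0311.
Step k = 2:
  phi_22 = [rho(2) - phi_11 rho(1)] / [1 - phi_11 rho(1)] = [-0.3481 - (0.0311)(0.0311)] / [1 - (0.0311)(0.0311)]
         = -0.34906721 / 0.99903279 = -0.349405.
  Update: phi_21 = phi_11 - phi_22 phi_11 = 0.0311 - (-0.349405)(0.0311) = 0.041967.
Step k = 3:
  phi_33 = [rho(3) - phi_21 rho(2) - phi_22 rho(1)] / [1 - phi_21 rho(1) - phi_22 rho(2)]
    numerator   = -0.3895 - (0.041967)(-0.3481) - (-0.349405)(0.0311) = -0.36402496
    denominator = 1 - (0.041967)(0.0311) - (-0.349405)(-0.3481) = 0.87706691
  phi_33 = -0.36402496 / 0.87706691 = -0.415.
Therefore phi_{33} = -0.4150.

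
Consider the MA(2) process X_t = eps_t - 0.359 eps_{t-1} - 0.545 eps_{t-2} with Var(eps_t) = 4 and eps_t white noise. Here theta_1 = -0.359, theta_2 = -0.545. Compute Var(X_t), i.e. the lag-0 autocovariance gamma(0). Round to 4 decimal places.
\gamma(0) = 5.7036

For an MA(q) process X_t = eps_t + sum_i theta_i eps_{t-i} with
Var(eps_t) = sigma^2, the variance is
  gamma(0) = sigma^2 * (1 + sum_i theta_i^2).
  sum_i theta_i^2 = (-0.359)^2 + (-0.545)^2 = 0.128881 + 0.297025 = 0.425906.
  gamma(0) = 4 * (1 + 0.425906) = 4 * 1.425906 = 5.703624, which rounds to 5.7036.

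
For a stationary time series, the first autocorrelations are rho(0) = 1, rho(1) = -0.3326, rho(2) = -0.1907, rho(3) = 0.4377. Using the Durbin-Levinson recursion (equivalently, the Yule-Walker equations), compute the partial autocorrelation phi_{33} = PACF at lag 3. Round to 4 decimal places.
\phi_{33} = 0.3050

The PACF at lag k is phi_{kk}, the last component of the solution
to the Yule-Walker system G_k phi = r_k where
  (G_k)_{ij} = rho(|i - j|), (r_k)_i = rho(i), i,j = 1..k.
Equivalently, Durbin-Levinson gives phi_{kk} iteratively:
  phi_{11} = rho(1)
  phi_{kk} = [rho(k) - sum_{j=1..k-1} phi_{k-1,j} rho(k-j)]
            / [1 - sum_{j=1..k-1} phi_{k-1,j} rho(j)],
  phi_{k,j} = phi_{k-1,j} - phi_{kk} phi_{k-1,k-j},  j = 1..k-1.
Step k = 1:
  phi_11 = rho(1) = -0.3326.
Step k = 2:
  phi_22 = [rho(2) - phi_11 rho(1)] / [1 - phi_11 rho(1)] = [-0.1907 - (-0.3326)(-0.3326)] / [1 - (-0.3326)(-0.3326)]
         = -0.30132276 / 0.88937724 = -0.338802.
  Update: phi_21 = phi_11 - phi_22 phi_11 = -0.3326 - (-0.338802)(-0.3326) = -0.445286.
Step k = 3:
  phi_33 = [rho(3) - phi_21 rho(2) - phi_22 rho(1)] / [1 - phi_21 rho(1) - phi_22 rho(2)]
    numerator   = 0.4377 - (-0.445286)(-0.1907) - (-0.338802)(-0.3326) = 0.24009851
    denominator = 1 - (-0.445286)(-0.3326) - (-0.338802)(-0.1907) = 0.7872885
  phi_33 = 0.24009851 / 0.7872885 = 0.305.
Therefore phi_{33} = 0.3050.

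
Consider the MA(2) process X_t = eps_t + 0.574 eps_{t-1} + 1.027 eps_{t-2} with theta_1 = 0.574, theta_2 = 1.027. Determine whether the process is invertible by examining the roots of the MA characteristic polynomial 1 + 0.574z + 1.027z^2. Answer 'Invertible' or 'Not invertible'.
\text{Not invertible}

The MA(q) characteristic polynomial is P(z) = 1 + 0.574z + 1.027z^2.
Invertibility requires all roots to lie outside the unit circle, i.e. |z| > 1 for every root.
Set 1 + (0.574) z + (1.027) z^2 = 0, i.e. a z^2 + b z + c = 0 with a = 1.027, b = 0.574, c = 1.
Discriminant D = b^2 - 4ac = (0.574)^2 - 4*(1.027)*1 = 0.329476 - (4.108) = -3.778524.
D < 0, so the roots are the complex-conjugate pair z = (-b +/- i sqrt(-D)) / (2a) = -0.2795 +/- 0.9464i.
For a conjugate pair |z|^2 = z * conj(z) = (product of roots) = c/a = 1/(1.027) = 0.97371, so |z| = sqrt(0.97371) = 0.9868 for both roots.
Moduli of all roots: 0.9868, 0.9868.
All moduli strictly greater than 1? No.
Verdict: Not invertible.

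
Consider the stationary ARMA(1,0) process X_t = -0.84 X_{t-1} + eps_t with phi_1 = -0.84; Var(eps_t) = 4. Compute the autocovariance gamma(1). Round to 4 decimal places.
\gamma(1) = -11.4130

Multiply the model equation by X_{t-k} and take expectations. With theta_0 = psi_0 = 1 and psi_j the MA(infinity) weights, this gives
  gamma(k) - sum_i phi_i gamma(k-i) = c_k,
  c_k = sigma^2 * sum_{j=k..q} theta_j psi_{j-k}   (c_k = 0 for k > q),
using gamma(-m) = gamma(m).
Pure AR (q = 0): c_0 = sigma^2 = 4, c_k = 0 for k >= 1.
Equations for k = 0 and k = 1 (AR order 1):
  gamma(0) = phi_1 gamma(1) + c_0
  gamma(1) = phi_1 gamma(0) + c_1
Substituting the second into the first: gamma(0) (1 - phi_1^2) = c_0 + phi_1 c_1, so
  gamma(0) = c_0 / (1 - phi_1^2) = 4 / (1 - (-0.84)^2) = 4 / 0.2944 = 13.586957.
  gamma(1) = phi_1 gamma(0) = (-0.84)(13.586957) = -11.413043.
Therefore gamma(1) = -11.4130 (to 4 decimal places).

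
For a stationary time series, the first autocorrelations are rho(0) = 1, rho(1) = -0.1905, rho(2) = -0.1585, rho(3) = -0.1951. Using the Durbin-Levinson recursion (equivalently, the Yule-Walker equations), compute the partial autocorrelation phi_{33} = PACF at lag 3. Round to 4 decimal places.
\phi_{33} = -0.2920

The PACF at lag k is phi_{kk}, the last component of the solution
to the Yule-Walker system G_k phi = r_k where
  (G_k)_{ij} = rho(|i - j|), (r_k)_i = rho(i), i,j = 1..k.
Equivalently, Durbin-Levinson gives phi_{kk} iteratively:
  phi_{11} = rho(1)
  phi_{kk} = [rho(k) - sum_{j=1..k-1} phi_{k-1,j} rho(k-j)]
            / [1 - sum_{j=1..k-1} phi_{k-1,j} rho(j)],
  phi_{k,j} = phi_{k-1,j} - phi_{kk} phi_{k-1,k-j},  j = 1..k-1.
Step k = 1:
  phi_11 = rho(1) = -0.1905.
Step k = 2:
  phi_22 = [rho(2) - phi_11 rho(1)] / [1 - phi_11 rho(1)] = [-0.1585 - (-0.1905)(-0.1905)] / [1 - (-0.1905)(-0.1905)]
         = -0.19479025 / 0.96370975 = -0.202125.
  Update: phi_21 = phi_11 - phi_22 phi_11 = -0.1905 - (-0.202125)(-0.1905) = -0.229005.
Step k = 3:
  phi_33 = [rho(3) - phi_21 rho(2) - phi_22 rho(1)] / [1 - phi_21 rho(1) - phi_22 rho(2)]
    numerator   = -0.1951 - (-0.229005)(-0.1585) - (-0.202125)(-0.1905) = -0.26990217
    denominator = 1 - (-0.229005)(-0.1905) - (-0.202125)(-0.1585) = 0.92433769
  phi_33 = -0.26990217 / 0.92433769 = -0.292.
Therefore phi_{33} = -0.2920.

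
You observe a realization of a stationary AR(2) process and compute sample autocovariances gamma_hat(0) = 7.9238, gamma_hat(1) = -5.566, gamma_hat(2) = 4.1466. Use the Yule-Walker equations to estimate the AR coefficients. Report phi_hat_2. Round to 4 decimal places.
\hat\phi_{2} = 0.0590

The Yule-Walker equations for an AR(p) process read, in matrix form,
  Gamma_p phi = r_p,   with   (Gamma_p)_{ij} = gamma(|i - j|),
                       (r_p)_i = gamma(i),   i,j = 1..p.
Substitute the sample gammas (Toeplitz matrix and right-hand side of size 2):
  Gamma_p = [[7.9238, -5.566], [-5.566, 7.9238]]
  r_p     = [-5.566, 4.1466]
Written out:
  7.9238 phi_1 - 5.566 phi_2 = -5.566
  -5.566 phi_1 + 7.9238 phi_2 = 4.1466
Solve by Cramer's rule:
  det = gamma(0)^2 - gamma(1)^2 = (7.9238)^2 - (-5.566)^2 = 62.78660644 - 30.980356 = 31.80625044
  phi_hat_1 = [gamma(1) gamma(0) - gamma(1) gamma(2)] / det = [(-5.566)(7.9238) - (-5.566)(4.1466)] / 31.80625044 = -21.0238952 / 31.80625044 = -0.661
  phi_hat_2 = [gamma(0) gamma(2) - gamma(1)^2] / det = [(7.9238)(4.1466) - (-5.566)^2] / 31.80625044 = 1.87647308 / 31.80625044 = 0.059
So phi_hat = [-0.6610, 0.0590].
Therefore phi_hat_2 = 0.0590.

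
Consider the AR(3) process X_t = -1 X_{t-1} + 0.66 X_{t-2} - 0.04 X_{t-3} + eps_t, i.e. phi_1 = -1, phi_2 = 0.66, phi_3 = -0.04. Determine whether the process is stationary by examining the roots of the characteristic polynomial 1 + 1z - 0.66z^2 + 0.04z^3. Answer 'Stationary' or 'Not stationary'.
\text{Not stationary}

The AR(p) characteristic polynomial is P(z) = 1 + 1z - 0.66z^2 + 0.04z^3.
Stationarity requires all roots to lie outside the unit circle, i.e. |z| > 1 for every root.
Degree 3: look for a simple real root z0 first, then factor out (1 - z/z0) and solve the remaining quadratic.
Testing z0 = 2.5: P(2.5) = 1 + (1)(2.5) + (-0.66)(2.5)^2 + (0.04)(2.5)^3
  = 1 + (2.5) + (-4.125) + (0.625) = 0.  So z_0 = 2.5 is a root, |z_0| = 2.5.
Divide out the factor (1 - 0.4 z) = (1 - z/z0) (since 1/z0 = 0.4):
  P(z) = (1 - 0.4 z)(1 + (1.4) z + (-0.1) z^2)
  [check: z-coef 1.4 - (0.4) = 1; z^2-coef -0.1 - (0.4)(1.4) = -0.66; z^3-coef -(0.4)(-0.1) = 0.04.]
Remaining roots from the quadratic factor 1 + (1.4) z + (-0.1) z^2:
  Set 1 + (1.4) z + (-0.1) z^2 = 0, i.e. a z^2 + b z + c = 0 with a = -0.1, b = 1.4, c = 1.
  Discriminant D = b^2 - 4ac = (1.4)^2 - 4*(-0.1)*1 = 1.96 - (-0.4) = 2.36.
  D >= 0, so the roots are real: z = (-b +/- sqrt(D)) / (2a) = (-1.4 +/- 1.536229) / (-0.2).
    z_1 = (-1.4 + 1.536229) / (-0.2) = -0.6811,   |z_1| = 0.6811.
    z_2 = (-1.4 - 1.536229) / (-0.2) = 14.6811,   |z_2| = 14.6811.
Moduli of all roots: 2.5000, 0.6811, 14.6811.
All moduli strictly greater than 1? No.
Verdict: Not stationary.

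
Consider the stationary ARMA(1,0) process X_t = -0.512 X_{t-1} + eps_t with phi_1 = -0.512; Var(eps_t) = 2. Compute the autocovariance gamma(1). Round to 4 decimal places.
\gamma(1) = -1.3878

Multiply the model equation by X_{t-k} and take expectations. With theta_0 = psi_0 = 1 and psi_j the MA(infinity) weights, this gives
  gamma(k) - sum_i phi_i gamma(k-i) = c_k,
  c_k = sigma^2 * sum_{j=k..q} theta_j psi_{j-k}   (c_k = 0 for k > q),
using gamma(-m) = gamma(m).
Pure AR (q = 0): c_0 = sigma^2 = 2, c_k = 0 for k >= 1.
Equations for k = 0 and k = 1 (AR order 1):
  gamma(0) = phi_1 gamma(1) + c_0
  gamma(1) = phi_1 gamma(0) + c_1
Substituting the second into the first: gamma(0) (1 - phi_1^2) = c_0 + phi_1 c_1, so
  gamma(0) = c_0 / (1 - phi_1^2) = 2 / (1 - (-0.512)^2) = 2 / 0.737856 = 2.710556.
  gamma(1) = phi_1 gamma(0) = (-0.512)(2.710556) = -1.387805.
Therefore gamma(1) = -1.3878 (to 4 decimal places).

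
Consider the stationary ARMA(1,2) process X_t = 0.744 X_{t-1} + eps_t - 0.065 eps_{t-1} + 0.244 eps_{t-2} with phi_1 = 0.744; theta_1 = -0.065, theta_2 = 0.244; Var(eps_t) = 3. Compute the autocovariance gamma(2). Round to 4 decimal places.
\gamma(2) = 5.4705

Multiply the model equation by X_{t-k} and take expectations. With theta_0 = psi_0 = 1 and psi_j the MA(infinity) weights, this gives
  gamma(k) - sum_i phi_i gamma(k-i) = c_k,
  c_k = sigma^2 * sum_{j=k..q} theta_j psi_{j-k}   (c_k = 0 for k > q),
using gamma(-m) = gamma(m).
psi-weights needed (psi_j = theta_j + sum_i phi_i psi_{j-i}):
  psi_1 = theta_1 + phi_1 = -0.065 + (0.744) = 0.679
  psi_2 = theta_2 + phi_1 psi_1 = 0.244 + (0.744)(0.679) = 0.749176
Right-hand sides:
  c_0 = sigma^2 (1 + theta_1 psi_1 + theta_2 psi_2) = 3 * (1 + (-0.065)(0.679) + (0.244)(0.749176)) = 3 * 1.138664 = 3.415992
  c_1 = sigma^2 (theta_1 + theta_2 psi_1) = 3 * (-0.065 + (0.244)(0.679)) = 0.302028
  c_2 = sigma^2 theta_2 = 3 * (0.244) = 0.732
Equations for k = 0 and k = 1 (AR order 1):
  gamma(0) = phi_1 gamma(1) + c_0
  gamma(1) = phi_1 gamma(0) + c_1
Substituting the second into the first: gamma(0) (1 - phi_1^2) = c_0 + phi_1 c_1, so
  gamma(0) = (c_0 + phi_1 c_1) / (1 - phi_1^2) = (3.415992 + (0.744)(0.302028)) / (1 - (0.744)^2) = 3.640701 / 0.446464 = 8.154522.
  gamma(1) = phi_1 gamma(0) + c_1 = (0.744)(8.154522) + (0.302028) = 6.368993.
For k = 2: gamma(2) = phi_1 gamma(1) + c_2
  = (0.744)(6.368993) + (0.732) = 5.470531.
Therefore gamma(2) = 5.4705 (to 4 decimal places).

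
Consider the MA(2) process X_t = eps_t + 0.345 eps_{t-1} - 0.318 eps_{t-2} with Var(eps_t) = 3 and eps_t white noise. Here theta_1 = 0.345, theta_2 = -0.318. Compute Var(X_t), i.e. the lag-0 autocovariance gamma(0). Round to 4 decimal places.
\gamma(0) = 3.6604

For an MA(q) process X_t = eps_t + sum_i theta_i eps_{t-i} with
Var(eps_t) = sigma^2, the variance is
  gamma(0) = sigma^2 * (1 + sum_i theta_i^2).
  sum_i theta_i^2 = (0.345)^2 + (-0.318)^2 = 0.119025 + 0.101124 = 0.220149.
  gamma(0) = 3 * (1 + 0.220149) = 3 * 1.220149 = 3.660447, which rounds to 3.6604.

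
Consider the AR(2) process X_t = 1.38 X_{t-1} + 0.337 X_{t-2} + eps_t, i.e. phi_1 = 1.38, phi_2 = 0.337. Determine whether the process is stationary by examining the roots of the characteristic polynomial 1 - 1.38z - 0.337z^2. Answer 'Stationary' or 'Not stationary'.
\text{Not stationary}

The AR(p) characteristic polynomial is P(z) = 1 - 1.38z - 0.337z^2.
Stationarity requires all roots to lie outside the unit circle, i.e. |z| > 1 for every root.
Set 1 + (-1.38) z + (-0.337) z^2 = 0, i.e. a z^2 + b z + c = 0 with a = -0.337, b = -1.38, c = 1.
Discriminant D = b^2 - 4ac = (-1.38)^2 - 4*(-0.337)*1 = 1.9044 - (-1.348) = 3.2524.
D >= 0, so the roots are real: z = (-b +/- sqrt(D)) / (2a) = (1.38 +/- 1.803441) / (-0.674).
  z_1 = (1.38 + 1.803441) / (-0.674) = -4.7232,   |z_1| = 4.7232.
  z_2 = (1.38 - 1.803441) / (-0.674) = 0.6283,   |z_2| = 0.6283.
Moduli of all roots: 4.7232, 0.6283.
All moduli strictly greater than 1? No.
Verdict: Not stationary.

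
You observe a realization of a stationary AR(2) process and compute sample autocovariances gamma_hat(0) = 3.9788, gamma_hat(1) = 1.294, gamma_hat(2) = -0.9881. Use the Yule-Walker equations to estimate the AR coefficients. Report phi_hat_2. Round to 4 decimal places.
\hat\phi_{2} = -0.3960

The Yule-Walker equations for an AR(p) process read, in matrix form,
  Gamma_p phi = r_p,   with   (Gamma_p)_{ij} = gamma(|i - j|),
                       (r_p)_i = gamma(i),   i,j = 1..p.
Substitute the sample gammas (Toeplitz matrix and right-hand side of size 2):
  Gamma_p = [[3.9788, 1.294], [1.294, 3.9788]]
  r_p     = [1.294, -0.9881]
Written out:
  3.9788 phi_1 + 1.294 phi_2 = 1.294
  1.294 phi_1 + 3.9788 phi_2 = -0.9881
Solve by Cramer's rule:
  det = gamma(0)^2 - gamma(1)^2 = (3.9788)^2 - (1.294)^2 = 15.83084944 - 1.674436 = 14.15641344
  phi_hat_1 = [gamma(1) gamma(0) - gamma(1) gamma(2)] / det = [(1.294)(3.9788) - (1.294)(-0.9881)] / 14.15641344 = 6.4271686 / 14.15641344 = 0.454
  phi_hat_2 = [gamma(0) gamma(2) - gamma(1)^2] / det = [(3.9788)(-0.9881) - (1.294)^2] / 14.15641344 = -5.60588828 / 14.15641344 = -0.396
So phi_hat = [0.4540, -0.3960].
Therefore phi_hat_2 = -0.3960.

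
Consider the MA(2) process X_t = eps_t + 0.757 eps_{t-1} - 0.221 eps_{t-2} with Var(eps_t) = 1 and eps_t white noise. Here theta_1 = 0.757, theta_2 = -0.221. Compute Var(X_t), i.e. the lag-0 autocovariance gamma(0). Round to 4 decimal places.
\gamma(0) = 1.6219

For an MA(q) process X_t = eps_t + sum_i theta_i eps_{t-i} with
Var(eps_t) = sigma^2, the variance is
  gamma(0) = sigma^2 * (1 + sum_i theta_i^2).
  sum_i theta_i^2 = (0.757)^2 + (-0.221)^2 = 0.573049 + 0.048841 = 0.62189.
  gamma(0) = 1 * (1 + 0.62189) = 1 * 1.62189 = 1.62189, which rounds to 1.6219.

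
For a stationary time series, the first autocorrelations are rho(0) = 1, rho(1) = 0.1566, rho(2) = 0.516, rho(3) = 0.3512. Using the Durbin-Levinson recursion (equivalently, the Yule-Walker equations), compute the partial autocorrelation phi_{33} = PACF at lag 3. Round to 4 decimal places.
\phi_{33} = 0.3190

The PACF at lag k is phi_{kk}, the last component of the solution
to the Yule-Walker system G_k phi = r_k where
  (G_k)_{ij} = rho(|i - j|), (r_k)_i = rho(i), i,j = 1..k.
Equivalently, Durbin-Levinson gives phi_{kk} iteratively:
  phi_{11} = rho(1)
  phi_{kk} = [rho(k) - sum_{j=1..k-1} phi_{k-1,j} rho(k-j)]
            / [1 - sum_{j=1..k-1} phi_{k-1,j} rho(j)],
  phi_{k,j} = phi_{k-1,j} - phi_{kk} phi_{k-1,k-j},  j = 1..k-1.
Step k = 1:
  phi_11 = rho(1) = 0.1566.
Step k = 2:
  phi_22 = [rho(2) - phi_11 rho(1)] / [1 - phi_11 rho(1)] = [0.516 - (0.1566)(0.1566)] / [1 - (0.1566)(0.1566)]
         = 0.49147644 / 0.97547644 = 0.503832.
  Update: phi_21 = phi_11 - phi_22 phi_11 = 0.1566 - (0.503832)(0.1566) = 0.0777.
Step k = 3:
  phi_33 = [rho(3) - phi_21 rho(2) - phi_22 rho(1)] / [1 - phi_21 rho(1) - phi_22 rho(2)]
    numerator   = 0.3512 - (0.0777)(0.516) - (0.503832)(0.1566) = 0.23220674
    denominator = 1 - (0.0777)(0.1566) - (0.503832)(0.516) = 0.72785478
  phi_33 = 0.23220674 / 0.72785478 = 0.319.
Therefore phi_{33} = 0.3190.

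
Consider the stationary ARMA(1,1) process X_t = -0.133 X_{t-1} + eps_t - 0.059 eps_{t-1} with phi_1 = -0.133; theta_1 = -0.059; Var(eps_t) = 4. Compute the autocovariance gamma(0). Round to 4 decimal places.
\gamma(0) = 4.1501

Multiply the model equation by X_{t-k} and take expectations. With theta_0 = psi_0 = 1 and psi_j the MA(infinity) weights, this gives
  gamma(k) - sum_i phi_i gamma(k-i) = c_k,
  c_k = sigma^2 * sum_{j=k..q} theta_j psi_{j-k}   (c_k = 0 for k > q),
using gamma(-m) = gamma(m).
psi-weights needed (psi_j = theta_j + sum_i phi_i psi_{j-i}):
  psi_1 = theta_1 + phi_1 = -0.059 + (-0.133) = -0.192
Right-hand sides:
  c_0 = sigma^2 (1 + theta_1 psi_1) = 4 * (1 + (-0.059)(-0.192)) = 4 * 1.011328 = 4.045312
  c_1 = sigma^2 theta_1 = 4 * (-0.059) = -0.236
  c_2 = 0
Equations for k = 0 and k = 1 (AR order 1):
  gamma(0) = phi_1 gamma(1) + c_0
  gamma(1) = phi_1 gamma(0) + c_1
Substituting the second into the first: gamma(0) (1 - phi_1^2) = c_0 + phi_1 c_1, so
  gamma(0) = (c_0 + phi_1 c_1) / (1 - phi_1^2) = (4.045312 + (-0.133)(-0.236)) / (1 - (-0.133)^2) = 4.0767 / 0.982311 = 4.150111.
Therefore gamma(0) = 4.1501 (to 4 decimal places).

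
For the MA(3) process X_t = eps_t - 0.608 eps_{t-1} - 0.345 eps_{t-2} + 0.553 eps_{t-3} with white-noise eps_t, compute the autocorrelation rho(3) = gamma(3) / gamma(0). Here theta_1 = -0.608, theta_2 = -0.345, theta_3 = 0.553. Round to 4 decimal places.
\rho(3) = 0.3082

For an MA(q) process with theta_0 = 1, the autocovariance is
  gamma(k) = sigma^2 * sum_{i=0..q-k} theta_i * theta_{i+k},
and rho(k) = gamma(k) / gamma(0). Sigma^2 cancels.
  numerator   = (1)*(0.553) = 0.553.
  denominator = (1)^2 + (-0.608)^2 + (-0.345)^2 + (0.553)^2 = 1.794498.
  rho(3) = 0.553 / 1.794498 = 0.3082.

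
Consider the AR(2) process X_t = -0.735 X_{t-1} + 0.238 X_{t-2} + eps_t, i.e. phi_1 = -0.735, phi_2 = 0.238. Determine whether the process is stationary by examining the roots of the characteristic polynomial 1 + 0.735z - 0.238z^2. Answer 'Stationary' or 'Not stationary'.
\text{Stationary}

The AR(p) characteristic polynomial is P(z) = 1 + 0.735z - 0.238z^2.
Stationarity requires all roots to lie outside the unit circle, i.e. |z| > 1 for every root.
Set 1 + (0.735) z + (-0.238) z^2 = 0, i.e. a z^2 + b z + c = 0 with a = -0.238, b = 0.735, c = 1.
Discriminant D = b^2 - 4ac = (0.735)^2 - 4*(-0.238)*1 = 0.540225 - (-0.952) = 1.492225.
D >= 0, so the roots are real: z = (-b +/- sqrt(D)) / (2a) = (-0.735 +/- 1.221567) / (-0.476).
  z_1 = (-0.735 + 1.221567) / (-0.476) = -1.0222,   |z_1| = 1.0222.
  z_2 = (-0.735 - 1.221567) / (-0.476) = 4.1104,   |z_2| = 4.1104.
Moduli of all roots: 1.0222, 4.1104.
All moduli strictly greater than 1? Yes.
Verdict: Stationary.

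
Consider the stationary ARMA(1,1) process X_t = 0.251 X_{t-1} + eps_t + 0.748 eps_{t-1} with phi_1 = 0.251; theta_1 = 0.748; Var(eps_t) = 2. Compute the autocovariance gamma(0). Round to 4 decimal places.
\gamma(0) = 4.1302

Multiply the model equation by X_{t-k} and take expectations. With theta_0 = psi_0 = 1 and psi_j the MA(infinity) weights, this gives
  gamma(k) - sum_i phi_i gamma(k-i) = c_k,
  c_k = sigma^2 * sum_{j=k..q} theta_j psi_{j-k}   (c_k = 0 for k > q),
using gamma(-m) = gamma(m).
psi-weights needed (psi_j = theta_j + sum_i phi_i psi_{j-i}):
  psi_1 = theta_1 + phi_1 = 0.748 + (0.251) = 0.999
Right-hand sides:
  c_0 = sigma^2 (1 + theta_1 psi_1) = 2 * (1 + (0.748)(0.999)) = 2 * 1.747252 = 3.494504
  c_1 = sigma^2 theta_1 = 2 * (0.748) = 1.496
  c_2 = 0
Equations for k = 0 and k = 1 (AR order 1):
  gamma(0) = phi_1 gamma(1) + c_0
  gamma(1) = phi_1 gamma(0) + c_1
Substituting the second into the first: gamma(0) (1 - phi_1^2) = c_0 + phi_1 c_1, so
  gamma(0) = (c_0 + phi_1 c_1) / (1 - phi_1^2) = (3.494504 + (0.251)(1.496)) / (1 - (0.251)^2) = 3.87 / 0.936999 = 4.130207.
Therefore gamma(0) = 4.1302 (to 4 decimal places).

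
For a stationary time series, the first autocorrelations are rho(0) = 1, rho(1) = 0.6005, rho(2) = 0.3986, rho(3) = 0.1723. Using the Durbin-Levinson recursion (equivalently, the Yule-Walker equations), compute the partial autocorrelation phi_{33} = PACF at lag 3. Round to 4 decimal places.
\phi_{33} = -0.1389

The PACF at lag k is phi_{kk}, the last component of the solution
to the Yule-Walker system G_k phi = r_k where
  (G_k)_{ij} = rho(|i - j|), (r_k)_i = rho(i), i,j = 1..k.
Equivalently, Durbin-Levinson gives phi_{kk} iteratively:
  phi_{11} = rho(1)
  phi_{kk} = [rho(k) - sum_{j=1..k-1} phi_{k-1,j} rho(k-j)]
            / [1 - sum_{j=1..k-1} phi_{k-1,j} rho(j)],
  phi_{k,j} = phi_{k-1,j} - phi_{kk} phi_{k-1,k-j},  j = 1..k-1.
Step k = 1:
  phi_11 = rho(1) = 0.6005.
Step k = 2:
  phi_22 = [rho(2) - phi_11 rho(1)] / [1 - phi_11 rho(1)] = [0.3986 - (0.6005)(0.6005)] / [1 - (0.6005)(0.6005)]
         = 0.03799975 / 0.63939975 = 0.05943.
  Update: phi_21 = phi_11 - phi_22 phi_11 = 0.6005 - (0.05943)(0.6005) = 0.564812.
Step k = 3:
  phi_33 = [rho(3) - phi_21 rho(2) - phi_22 rho(1)] / [1 - phi_21 rho(1) - phi_22 rho(2)]
    numerator   = 0.1723 - (0.564812)(0.3986) - (0.05943)(0.6005) = -0.08852202
    denominator = 1 - (0.564812)(0.6005) - (0.05943)(0.3986) = 0.63714141
  phi_33 = -0.08852202 / 0.63714141 = -0.1389.
Therefore phi_{33} = -0.1389.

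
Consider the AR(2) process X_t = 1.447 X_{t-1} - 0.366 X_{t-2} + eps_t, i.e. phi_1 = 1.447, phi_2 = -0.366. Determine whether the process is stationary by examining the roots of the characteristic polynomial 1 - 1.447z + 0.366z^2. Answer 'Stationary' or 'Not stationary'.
\text{Not stationary}

The AR(p) characteristic polynomial is P(z) = 1 - 1.447z + 0.366z^2.
Stationarity requires all roots to lie outside the unit circle, i.e. |z| > 1 for every root.
Set 1 + (-1.447) z + (0.366) z^2 = 0, i.e. a z^2 + b z + c = 0 with a = 0.366, b = -1.447, c = 1.
Discriminant D = b^2 - 4ac = (-1.447)^2 - 4*(0.366)*1 = 2.093809 - (1.464) = 0.629809.
D >= 0, so the roots are real: z = (-b +/- sqrt(D)) / (2a) = (1.447 +/- 0.793605) / (0.732).
  z_1 = (1.447 + 0.793605) / (0.732) = 3.0609,   |z_1| = 3.0609.
  z_2 = (1.447 - 0.793605) / (0.732) = 0.8926,   |z_2| = 0.8926.
Moduli of all roots: 3.0609, 0.8926.
All moduli strictly greater than 1? No.
Verdict: Not stationary.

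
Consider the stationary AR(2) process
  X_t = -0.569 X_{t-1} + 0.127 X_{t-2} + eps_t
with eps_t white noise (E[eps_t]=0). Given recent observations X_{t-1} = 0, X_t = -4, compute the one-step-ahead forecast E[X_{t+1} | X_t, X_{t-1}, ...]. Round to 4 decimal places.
E[X_{t+1} \mid \mathcal F_t] = 2.2760

For an AR(p) model X_t = c + sum_i phi_i X_{t-i} + eps_t, the
one-step-ahead conditional mean is
  E[X_{t+1} | X_t, ...] = c + sum_i phi_i X_{t+1-i}.
Substitute known values:
  E[X_{t+1} | ...] = (-0.569) * (-4) + (0.127) * (0)
                   = 2.2760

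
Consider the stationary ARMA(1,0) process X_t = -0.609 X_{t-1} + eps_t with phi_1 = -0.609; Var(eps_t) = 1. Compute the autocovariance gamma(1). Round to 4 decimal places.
\gamma(1) = -0.9680

Multiply the model equation by X_{t-k} and take expectations. With theta_0 = psi_0 = 1 and psi_j the MA(infinity) weights, this gives
  gamma(k) - sum_i phi_i gamma(k-i) = c_k,
  c_k = sigma^2 * sum_{j=k..q} theta_j psi_{j-k}   (c_k = 0 for k > q),
using gamma(-m) = gamma(m).
Pure AR (q = 0): c_0 = sigma^2 = 1, c_k = 0 for k >= 1.
Equations for k = 0 and k = 1 (AR order 1):
  gamma(0) = phi_1 gamma(1) + c_0
  gamma(1) = phi_1 gamma(0) + c_1
Substituting the second into the first: gamma(0) (1 - phi_1^2) = c_0 + phi_1 c_1, so
  gamma(0) = c_0 / (1 - phi_1^2) = 1 / (1 - (-0.609)^2) = 1 / 0.629119 = 1.589524.
  gamma(1) = phi_1 gamma(0) = (-0.609)(1.589524) = -0.96802.
Therefore gamma(1) = -0.9680 (to 4 decimal places).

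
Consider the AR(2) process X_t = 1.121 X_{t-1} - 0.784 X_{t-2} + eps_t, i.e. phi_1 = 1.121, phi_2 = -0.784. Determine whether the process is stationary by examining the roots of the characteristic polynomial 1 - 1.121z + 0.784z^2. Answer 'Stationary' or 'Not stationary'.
\text{Stationary}

The AR(p) characteristic polynomial is P(z) = 1 - 1.121z + 0.784z^2.
Stationarity requires all roots to lie outside the unit circle, i.e. |z| > 1 for every root.
Set 1 + (-1.121) z + (0.784) z^2 = 0, i.e. a z^2 + b z + c = 0 with a = 0.784, b = -1.121, c = 1.
Discriminant D = b^2 - 4ac = (-1.121)^2 - 4*(0.784)*1 = 1.256641 - (3.136) = -1.879359.
D < 0, so the roots are the complex-conjugate pair z = (-b +/- i sqrt(-D)) / (2a) = 0.7149 +/- 0.8743i.
For a conjugate pair |z|^2 = z * conj(z) = (product of roots) = c/a = 1/(0.784) = 1.27551, so |z| = sqrt(1.27551) = 1.1294 for both roots.
Moduli of all roots: 1.1294, 1.1294.
All moduli strictly greater than 1? Yes.
Verdict: Stationary.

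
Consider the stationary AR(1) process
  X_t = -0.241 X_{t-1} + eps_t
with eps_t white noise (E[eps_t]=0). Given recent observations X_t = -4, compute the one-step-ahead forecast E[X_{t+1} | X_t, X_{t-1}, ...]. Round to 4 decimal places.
E[X_{t+1} \mid \mathcal F_t] = 0.9640

For an AR(p) model X_t = c + sum_i phi_i X_{t-i} + eps_t, the
one-step-ahead conditional mean is
  E[X_{t+1} | X_t, ...] = c + sum_i phi_i X_{t+1-i}.
Substitute known values:
  E[X_{t+1} | ...] = (-0.241) * (-4)
                   = 0.9640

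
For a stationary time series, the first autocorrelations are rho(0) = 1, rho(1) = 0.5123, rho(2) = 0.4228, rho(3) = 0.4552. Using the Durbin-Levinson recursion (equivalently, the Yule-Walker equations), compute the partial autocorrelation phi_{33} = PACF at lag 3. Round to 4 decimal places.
\phi_{33} = 0.2481

The PACF at lag k is phi_{kk}, the last component of the solution
to the Yule-Walker system G_k phi = r_k where
  (G_k)_{ij} = rho(|i - j|), (r_k)_i = rho(i), i,j = 1..k.
Equivalently, Durbin-Levinson gives phi_{kk} iteratively:
  phi_{11} = rho(1)
  phi_{kk} = [rho(k) - sum_{j=1..k-1} phi_{k-1,j} rho(k-j)]
            / [1 - sum_{j=1..k-1} phi_{k-1,j} rho(j)],
  phi_{k,j} = phi_{k-1,j} - phi_{kk} phi_{k-1,k-j},  j = 1..k-1.
Step k = 1:
  phi_11 = rho(1) = 0.5123.
Step k = 2:
  phi_22 = [rho(2) - phi_11 rho(1)] / [1 - phi_11 rho(1)] = [0.4228 - (0.5123)(0.5123)] / [1 - (0.5123)(0.5123)]
         = 0.16034871 / 0.73754871 = 0.217408.
  Update: phi_21 = phi_11 - phi_22 phi_11 = 0.5123 - (0.217408)(0.5123) = 0.400922.
Step k = 3:
  phi_33 = [rho(3) - phi_21 rho(2) - phi_22 rho(1)] / [1 - phi_21 rho(1) - phi_22 rho(2)]
    numerator   = 0.4552 - (0.400922)(0.4228) - (0.217408)(0.5123) = 0.17431222
    denominator = 1 - (0.400922)(0.5123) - (0.217408)(0.4228) = 0.70268768
  phi_33 = 0.17431222 / 0.70268768 = 0.2481.
Therefore phi_{33} = 0.2481.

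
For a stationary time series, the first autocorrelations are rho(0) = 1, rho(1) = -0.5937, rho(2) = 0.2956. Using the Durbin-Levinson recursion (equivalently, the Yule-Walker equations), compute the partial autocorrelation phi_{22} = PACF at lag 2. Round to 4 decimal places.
\phi_{22} = -0.0878

The PACF at lag k is phi_{kk}, the last component of the solution
to the Yule-Walker system G_k phi = r_k where
  (G_k)_{ij} = rho(|i - j|), (r_k)_i = rho(i), i,j = 1..k.
Equivalently, Durbin-Levinson gives phi_{kk} iteratively:
  phi_{11} = rho(1)
  phi_{kk} = [rho(k) - sum_{j=1..k-1} phi_{k-1,j} rho(k-j)]
            / [1 - sum_{j=1..k-1} phi_{k-1,j} rho(j)],
  phi_{k,j} = phi_{k-1,j} - phi_{kk} phi_{k-1,k-j},  j = 1..k-1.
Step k = 1:
  phi_11 = rho(1) = -0.5937.
Step k = 2:
  phi_22 = [rho(2) - phi_11 rho(1)] / [1 - phi_11 rho(1)] = [0.2956 - (-0.5937)(-0.5937)] / [1 - (-0.5937)(-0.5937)]
         = -0.05687969 / 0.64752031 = -0.0878.
Therefore phi_{22} = -0.0878.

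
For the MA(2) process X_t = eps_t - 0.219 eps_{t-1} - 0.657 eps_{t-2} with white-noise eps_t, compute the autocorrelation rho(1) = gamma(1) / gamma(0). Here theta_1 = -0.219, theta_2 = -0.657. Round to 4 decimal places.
\rho(1) = -0.0508

For an MA(q) process with theta_0 = 1, the autocovariance is
  gamma(k) = sigma^2 * sum_{i=0..q-k} theta_i * theta_{i+k},
and rho(k) = gamma(k) / gamma(0). Sigma^2 cancels.
  numerator   = (1)*(-0.219) + (-0.219)*(-0.657) = -0.075117.
  denominator = (1)^2 + (-0.219)^2 + (-0.657)^2 = 1.47961.
  rho(1) = -0.075117 / 1.47961 = -0.0508.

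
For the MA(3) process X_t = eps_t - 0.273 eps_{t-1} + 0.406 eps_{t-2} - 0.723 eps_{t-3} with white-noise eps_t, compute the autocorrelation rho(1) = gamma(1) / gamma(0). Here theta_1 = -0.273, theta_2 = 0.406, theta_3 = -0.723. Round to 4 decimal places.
\rho(1) = -0.3844

For an MA(q) process with theta_0 = 1, the autocovariance is
  gamma(k) = sigma^2 * sum_{i=0..q-k} theta_i * theta_{i+k},
and rho(k) = gamma(k) / gamma(0). Sigma^2 cancels.
  numerator   = (1)*(-0.273) + (-0.273)*(0.406) + (0.406)*(-0.723) = -0.677376.
  denominator = (1)^2 + (-0.273)^2 + (0.406)^2 + (-0.723)^2 = 1.762094.
  rho(1) = -0.677376 / 1.762094 = -0.3844.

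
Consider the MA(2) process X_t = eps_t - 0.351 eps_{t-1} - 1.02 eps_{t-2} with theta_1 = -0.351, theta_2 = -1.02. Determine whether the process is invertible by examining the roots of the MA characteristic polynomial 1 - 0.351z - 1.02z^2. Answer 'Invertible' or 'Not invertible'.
\text{Not invertible}

The MA(q) characteristic polynomial is P(z) = 1 - 0.351z - 1.02z^2.
Invertibility requires all roots to lie outside the unit circle, i.e. |z| > 1 for every root.
Set 1 + (-0.351) z + (-1.02) z^2 = 0, i.e. a z^2 + b z + c = 0 with a = -1.02, b = -0.351, c = 1.
Discriminant D = b^2 - 4ac = (-0.351)^2 - 4*(-1.02)*1 = 0.123201 - (-4.08) = 4.203201.
D >= 0, so the roots are real: z = (-b +/- sqrt(D)) / (2a) = (0.351 +/- 2.050171) / (-2.04).
  z_1 = (0.351 + 2.050171) / (-2.04) = -1.177,   |z_1| = 1.177.
  z_2 = (0.351 - 2.050171) / (-2.04) = 0.8329,   |z_2| = 0.8329.
Moduli of all roots: 1.1770, 0.8329.
All moduli strictly greater than 1? No.
Verdict: Not invertible.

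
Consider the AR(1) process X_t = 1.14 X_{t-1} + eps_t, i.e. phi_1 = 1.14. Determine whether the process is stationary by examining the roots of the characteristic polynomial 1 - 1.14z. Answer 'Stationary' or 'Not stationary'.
\text{Not stationary}

The AR(p) characteristic polynomial is P(z) = 1 - 1.14z.
Stationarity requires all roots to lie outside the unit circle, i.e. |z| > 1 for every root.
This is linear in z: 1 + (-1.14) z = 0  =>  z = -1/(-1.14) = 0.877193,  |z| = 0.877193.
Moduli of all roots: 0.8772.
All moduli strictly greater than 1? No.
Verdict: Not stationary.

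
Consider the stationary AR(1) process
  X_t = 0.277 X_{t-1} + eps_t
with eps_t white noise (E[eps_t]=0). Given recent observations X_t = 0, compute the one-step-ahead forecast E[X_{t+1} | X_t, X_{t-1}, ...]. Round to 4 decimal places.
E[X_{t+1} \mid \mathcal F_t] = 0.0000

For an AR(p) model X_t = c + sum_i phi_i X_{t-i} + eps_t, the
one-step-ahead conditional mean is
  E[X_{t+1} | X_t, ...] = c + sum_i phi_i X_{t+1-i}.
Substitute known values:
  E[X_{t+1} | ...] = (0.277) * (0)
                   = 0.0000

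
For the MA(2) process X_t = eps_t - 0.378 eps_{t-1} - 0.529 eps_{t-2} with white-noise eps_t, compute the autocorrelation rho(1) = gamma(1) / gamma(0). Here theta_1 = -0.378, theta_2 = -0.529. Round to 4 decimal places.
\rho(1) = -0.1251

For an MA(q) process with theta_0 = 1, the autocovariance is
  gamma(k) = sigma^2 * sum_{i=0..q-k} theta_i * theta_{i+k},
and rho(k) = gamma(k) / gamma(0). Sigma^2 cancels.
  numerator   = (1)*(-0.378) + (-0.378)*(-0.529) = -0.178038.
  denominator = (1)^2 + (-0.378)^2 + (-0.529)^2 = 1.422725.
  rho(1) = -0.178038 / 1.422725 = -0.1251.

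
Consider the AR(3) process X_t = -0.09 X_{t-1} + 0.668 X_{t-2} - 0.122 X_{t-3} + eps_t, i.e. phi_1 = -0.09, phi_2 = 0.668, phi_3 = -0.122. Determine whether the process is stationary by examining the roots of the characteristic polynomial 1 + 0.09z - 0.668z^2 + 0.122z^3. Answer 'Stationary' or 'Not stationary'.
\text{Stationary}

The AR(p) characteristic polynomial is P(z) = 1 + 0.09z - 0.668z^2 + 0.122z^3.
Stationarity requires all roots to lie outside the unit circle, i.e. |z| > 1 for every root.
Degree 3: look for a simple real root z0 first, then factor out (1 - z/z0) and solve the remaining quadratic.
Testing z0 = 5: P(5) = 1 + (0.09)(5) + (-0.668)(5)^2 + (0.122)(5)^3
  = 1 + (0.45) + (-16.7) + (15.25) = 0.  So z_0 = 5 is a root, |z_0| = 5.
Divide out the factor (1 - 0.2 z) = (1 - z/z0) (since 1/z0 = 0.2):
  P(z) = (1 - 0.2 z)(1 + (0.29) z + (-0.61) z^2)
  [check: z-coef 0.29 - (0.2) = 0.09; z^2-coef -0.61 - (0.2)(0.29) = -0.668; z^3-coef -(0.2)(-0.61) = 0.122.]
Remaining roots from the quadratic factor 1 + (0.29) z + (-0.61) z^2:
  Set 1 + (0.29) z + (-0.61) z^2 = 0, i.e. a z^2 + b z + c = 0 with a = -0.61, b = 0.29, c = 1.
  Discriminant D = b^2 - 4ac = (0.29)^2 - 4*(-0.61)*1 = 0.0841 - (-2.44) = 2.5241.
  D >= 0, so the roots are real: z = (-b +/- sqrt(D)) / (2a) = (-0.29 +/- 1.588742) / (-1.22).
    z_1 = (-0.29 + 1.588742) / (-1.22) = -1.0645,   |z_1| = 1.0645.
    z_2 = (-0.29 - 1.588742) / (-1.22) = 1.54,   |z_2| = 1.54.
Moduli of all roots: 5.0000, 1.0645, 1.5400.
All moduli strictly greater than 1? Yes.
Verdict: Stationary.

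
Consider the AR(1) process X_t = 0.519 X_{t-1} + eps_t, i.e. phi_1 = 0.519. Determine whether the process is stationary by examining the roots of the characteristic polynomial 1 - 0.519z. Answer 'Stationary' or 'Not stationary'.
\text{Stationary}

The AR(p) characteristic polynomial is P(z) = 1 - 0.519z.
Stationarity requires all roots to lie outside the unit circle, i.e. |z| > 1 for every root.
This is linear in z: 1 + (-0.519) z = 0  =>  z = -1/(-0.519) = 1.926782,  |z| = 1.926782.
Moduli of all roots: 1.9268.
All moduli strictly greater than 1? Yes.
Verdict: Stationary.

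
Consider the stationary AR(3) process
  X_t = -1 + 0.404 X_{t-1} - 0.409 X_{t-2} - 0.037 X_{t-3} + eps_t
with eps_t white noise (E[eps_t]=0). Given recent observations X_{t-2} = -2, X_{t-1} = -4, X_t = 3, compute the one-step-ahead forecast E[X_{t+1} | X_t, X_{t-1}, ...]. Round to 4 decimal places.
E[X_{t+1} \mid \mathcal F_t] = 1.9220

For an AR(p) model X_t = c + sum_i phi_i X_{t-i} + eps_t, the
one-step-ahead conditional mean is
  E[X_{t+1} | X_t, ...] = c + sum_i phi_i X_{t+1-i}.
Substitute known values:
  E[X_{t+1} | ...] = -1 + (0.404) * (3) + (-0.409) * (-4) + (-0.037) * (-2)
                   = 1.9220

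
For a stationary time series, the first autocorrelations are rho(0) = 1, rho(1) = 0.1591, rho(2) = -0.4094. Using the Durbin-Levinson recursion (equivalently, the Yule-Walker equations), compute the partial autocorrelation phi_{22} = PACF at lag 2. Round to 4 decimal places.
\phi_{22} = -0.4460

The PACF at lag k is phi_{kk}, the last component of the solution
to the Yule-Walker system G_k phi = r_k where
  (G_k)_{ij} = rho(|i - j|), (r_k)_i = rho(i), i,j = 1..k.
Equivalently, Durbin-Levinson gives phi_{kk} iteratively:
  phi_{11} = rho(1)
  phi_{kk} = [rho(k) - sum_{j=1..k-1} phi_{k-1,j} rho(k-j)]
            / [1 - sum_{j=1..k-1} phi_{k-1,j} rho(j)],
  phi_{k,j} = phi_{k-1,j} - phi_{kk} phi_{k-1,k-j},  j = 1..k-1.
Step k = 1:
  phi_11 = rho(1) = 0.1591.
Step k = 2:
  phi_22 = [rho(2) - phi_11 rho(1)] / [1 - phi_11 rho(1)] = [-0.4094 - (0.1591)(0.1591)] / [1 - (0.1591)(0.1591)]
         = -0.43471281 / 0.97468719 = -0.446.
Therefore phi_{22} = -0.4460.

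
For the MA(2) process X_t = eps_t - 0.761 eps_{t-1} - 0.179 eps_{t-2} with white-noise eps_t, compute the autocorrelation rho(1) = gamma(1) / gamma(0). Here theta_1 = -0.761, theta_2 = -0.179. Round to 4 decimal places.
\rho(1) = -0.3878

For an MA(q) process with theta_0 = 1, the autocovariance is
  gamma(k) = sigma^2 * sum_{i=0..q-k} theta_i * theta_{i+k},
and rho(k) = gamma(k) / gamma(0). Sigma^2 cancels.
  numerator   = (1)*(-0.761) + (-0.761)*(-0.179) = -0.624781.
  denominator = (1)^2 + (-0.761)^2 + (-0.179)^2 = 1.611162.
  rho(1) = -0.624781 / 1.611162 = -0.3878.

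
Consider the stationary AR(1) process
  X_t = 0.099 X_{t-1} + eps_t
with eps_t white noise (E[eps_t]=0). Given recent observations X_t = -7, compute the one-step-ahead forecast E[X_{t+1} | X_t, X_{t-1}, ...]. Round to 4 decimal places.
E[X_{t+1} \mid \mathcal F_t] = -0.6930

For an AR(p) model X_t = c + sum_i phi_i X_{t-i} + eps_t, the
one-step-ahead conditional mean is
  E[X_{t+1} | X_t, ...] = c + sum_i phi_i X_{t+1-i}.
Substitute known values:
  E[X_{t+1} | ...] = (0.099) * (-7)
                   = -0.6930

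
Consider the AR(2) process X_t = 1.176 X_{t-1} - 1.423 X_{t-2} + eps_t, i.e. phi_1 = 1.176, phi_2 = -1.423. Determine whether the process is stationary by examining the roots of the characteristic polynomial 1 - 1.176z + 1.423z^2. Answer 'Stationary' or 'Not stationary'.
\text{Not stationary}

The AR(p) characteristic polynomial is P(z) = 1 - 1.176z + 1.423z^2.
Stationarity requires all roots to lie outside the unit circle, i.e. |z| > 1 for every root.
Set 1 + (-1.176) z + (1.423) z^2 = 0, i.e. a z^2 + b z + c = 0 with a = 1.423, b = -1.176, c = 1.
Discriminant D = b^2 - 4ac = (-1.176)^2 - 4*(1.423)*1 = 1.382976 - (5.692) = -4.309024.
D < 0, so the roots are the complex-conjugate pair z = (-b +/- i sqrt(-D)) / (2a) = 0.4132 +/- 0.7294i.
For a conjugate pair |z|^2 = z * conj(z) = (product of roots) = c/a = 1/(1.423) = 0.702741, so |z| = sqrt(0.702741) = 0.8383 for both roots.
Moduli of all roots: 0.8383, 0.8383.
All moduli strictly greater than 1? No.
Verdict: Not stationary.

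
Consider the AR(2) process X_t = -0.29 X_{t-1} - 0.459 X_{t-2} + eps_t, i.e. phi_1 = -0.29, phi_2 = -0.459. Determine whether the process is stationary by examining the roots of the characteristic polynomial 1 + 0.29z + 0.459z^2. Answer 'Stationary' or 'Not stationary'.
\text{Stationary}

The AR(p) characteristic polynomial is P(z) = 1 + 0.29z + 0.459z^2.
Stationarity requires all roots to lie outside the unit circle, i.e. |z| > 1 for every root.
Set 1 + (0.29) z + (0.459) z^2 = 0, i.e. a z^2 + b z + c = 0 with a = 0.459, b = 0.29, c = 1.
Discriminant D = b^2 - 4ac = (0.29)^2 - 4*(0.459)*1 = 0.0841 - (1.836) = -1.7519.
D < 0, so the roots are the complex-conjugate pair z = (-b +/- i sqrt(-D)) / (2a) = -0.3159 +/- 1.4418i.
For a conjugate pair |z|^2 = z * conj(z) = (product of roots) = c/a = 1/(0.459) = 2.178649, so |z| = sqrt(2.178649) = 1.476 for both roots.
Moduli of all roots: 1.4760, 1.4760.
All moduli strictly greater than 1? Yes.
Verdict: Stationary.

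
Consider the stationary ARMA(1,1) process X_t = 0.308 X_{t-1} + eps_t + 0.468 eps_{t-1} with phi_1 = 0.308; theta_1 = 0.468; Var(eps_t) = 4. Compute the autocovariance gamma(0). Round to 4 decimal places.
\gamma(0) = 6.6612

Multiply the model equation by X_{t-k} and take expectations. With theta_0 = psi_0 = 1 and psi_j the MA(infinity) weights, this gives
  gamma(k) - sum_i phi_i gamma(k-i) = c_k,
  c_k = sigma^2 * sum_{j=k..q} theta_j psi_{j-k}   (c_k = 0 for k > q),
using gamma(-m) = gamma(m).
psi-weights needed (psi_j = theta_j + sum_i phi_i psi_{j-i}):
  psi_1 = theta_1 + phi_1 = 0.468 + (0.308) = 0.776
Right-hand sides:
  c_0 = sigma^2 (1 + theta_1 psi_1) = 4 * (1 + (0.468)(0.776)) = 4 * 1.363168 = 5.452672
  c_1 = sigma^2 theta_1 = 4 * (0.468) = 1.872
  c_2 = 0
Equations for k = 0 and k = 1 (AR order 1):
  gamma(0) = phi_1 gamma(1) + c_0
  gamma(1) = phi_1 gamma(0) + c_1
Substituting the second into the first: gamma(0) (1 - phi_1^2) = c_0 + phi_1 c_1, so
  gamma(0) = (c_0 + phi_1 c_1) / (1 - phi_1^2) = (5.452672 + (0.308)(1.872)) / (1 - (0.308)^2) = 6.029248 / 0.905136 = 6.661151.
Therefore gamma(0) = 6.6612 (to 4 decimal places).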